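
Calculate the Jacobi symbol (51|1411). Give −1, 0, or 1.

0

Reciprocity: 51 ≡ 3 and 1411 ≡ 3 (mod 4), so (51/1411) = −(1411/51).
Reduce top mod 51: now compute (34/51).
Pull out 2: since 51 ≡ 3 (mod 8), (2/51) = -1.
Reciprocity: 17 ≡ 1 and 51 ≡ 3 (mod 4), so (17/51) = +(51/17).
Reduce top mod 17: now compute (0/17).
Top reduces to 0: gcd > 1, so the symbol is 0.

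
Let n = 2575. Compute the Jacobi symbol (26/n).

1

Pull out 2: since 2575 ≡ 7 (mod 8), (2/2575) = +1.
Reciprocity: 13 ≡ 1 and 2575 ≡ 3 (mod 4), so (13/2575) = +(2575/13).
Reduce top mod 13: now compute (1/13).
Reached (1/13) = 1. Collecting the sign flips along the way, the symbol is +1.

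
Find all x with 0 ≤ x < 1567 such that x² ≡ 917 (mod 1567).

Since 1567 ≡ 3 (mod 4), a square root of 917 is 917^((1567+1)/4) = 917^392 mod 1567.
Repeated squaring: 917^2≡977, 917^4≡226, 917^8≡932, 917^16≡506, 917^32≡615, 917^64≡578, 917^128≡313, 917^256≡815 (mod 1567).
917^392 = 917^(256+128+8) ≡ 166 (mod 1567).
Check: 166² = 27556 ≡ 917 (mod 1567). The two roots are 166 and 1401.

166, 1401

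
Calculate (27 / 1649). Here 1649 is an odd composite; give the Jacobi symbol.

Reciprocity: 27 ≡ 3 and 1649 ≡ 1 (mod 4), so (27/1649) = +(1649/27).
Reduce top mod 27: now compute (2/27).
Pull out 2: since 27 ≡ 3 (mod 8), (2/27) = -1.
Reached (1/27) = 1. Collecting the sign flips along the way, the symbol is -1.

-1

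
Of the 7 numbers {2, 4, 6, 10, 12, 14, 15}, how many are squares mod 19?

2

(2/19) = -1 → non-residue.
(4/19) = +1 → QR.
(6/19) = +1 → QR.
(10/19) = -1 → non-residue.
(12/19) = -1 → non-residue.
(14/19) = -1 → non-residue.
(15/19) = -1 → non-residue.
Total quadratic residues among the 7: 2.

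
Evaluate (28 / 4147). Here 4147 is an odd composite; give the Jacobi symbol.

1

Pull out 2^2: since 4147 ≡ 3 (mod 8), (2/4147) = -1, so (2/4147)^2 = +1.
Reciprocity: 7 ≡ 3 and 4147 ≡ 3 (mod 4), so (7/4147) = −(4147/7).
Reduce top mod 7: now compute (3/7).
Reciprocity: 3 ≡ 3 and 7 ≡ 3 (mod 4), so (3/7) = −(7/3).
Reduce top mod 3: now compute (1/3).
Reached (1/3) = 1. Collecting the sign flips along the way, the symbol is +1.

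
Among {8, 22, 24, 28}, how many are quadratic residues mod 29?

3

(8/29) = -1 → non-residue.
(22/29) = +1 → QR.
(24/29) = +1 → QR.
(28/29) = +1 → QR.
Total quadratic residues among the 4: 3.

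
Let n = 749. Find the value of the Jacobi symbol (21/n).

0

Reciprocity: 21 ≡ 1 and 749 ≡ 1 (mod 4), so (21/749) = +(749/21).
Reduce top mod 21: now compute (14/21).
Pull out 2: since 21 ≡ 5 (mod 8), (2/21) = -1.
Reciprocity: 7 ≡ 3 and 21 ≡ 1 (mod 4), so (7/21) = +(21/7).
Reduce top mod 7: now compute (0/7).
Top reduces to 0: gcd > 1, so the symbol is 0.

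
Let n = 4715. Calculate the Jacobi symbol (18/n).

Pull out 2: since 4715 ≡ 3 (mod 8), (2/4715) = -1.
Reciprocity: 9 ≡ 1 and 4715 ≡ 3 (mod 4), so (9/4715) = +(4715/9).
Reduce top mod 9: now compute (8/9).
Pull out 2^3: since 9 ≡ 1 (mod 8), (2/9) = +1, so (2/9)^3 = +1.
Reached (1/9) = 1. Collecting the sign flips along the way, the symbol is -1.

-1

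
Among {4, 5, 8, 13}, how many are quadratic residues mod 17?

(4/17) = +1 → QR.
(5/17) = -1 → non-residue.
(8/17) = +1 → QR.
(13/17) = +1 → QR.
Total quadratic residues among the 4: 3.

3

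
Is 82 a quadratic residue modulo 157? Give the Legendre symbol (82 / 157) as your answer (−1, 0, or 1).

Pull out 2: since 157 ≡ 5 (mod 8), (2/157) = -1.
Reciprocity: 41 ≡ 1 and 157 ≡ 1 (mod 4), so (41/157) = +(157/41).
Reduce top mod 41: now compute (34/41).
Pull out 2: since 41 ≡ 1 (mod 8), (2/41) = +1.
Reciprocity: 17 ≡ 1 and 41 ≡ 1 (mod 4), so (17/41) = +(41/17).
Reduce top mod 17: now compute (7/17).
Reciprocity: 7 ≡ 3 and 17 ≡ 1 (mod 4), so (7/17) = +(17/7).
Reduce top mod 7: now compute (3/7).
Reciprocity: 3 ≡ 3 and 7 ≡ 3 (mod 4), so (3/7) = −(7/3).
Reduce top mod 3: now compute (1/3).
Reached (1/3) = 1. Collecting the sign flips along the way, the symbol is +1.

1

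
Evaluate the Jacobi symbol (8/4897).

Pull out 2^3: since 4897 ≡ 1 (mod 8), (2/4897) = +1, so (2/4897)^3 = +1.
Reached (1/4897) = 1. Collecting the sign flips along the way, the symbol is +1.

1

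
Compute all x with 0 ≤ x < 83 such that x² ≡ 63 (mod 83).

35, 48

Since 83 ≡ 3 (mod 4), a square root of 63 is 63^((83+1)/4) = 63^21 mod 83.
Repeated squaring: 63^2≡68, 63^4≡59, 63^8≡78, 63^16≡25 (mod 83).
63^21 = 63^(16+4+1) ≡ 48 (mod 83).
Check: 48² = 2304 ≡ 63 (mod 83). The two roots are 35 and 48.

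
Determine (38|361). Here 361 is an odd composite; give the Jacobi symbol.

Pull out 2: since 361 ≡ 1 (mod 8), (2/361) = +1.
Reciprocity: 19 ≡ 3 and 361 ≡ 1 (mod 4), so (19/361) = +(361/19).
Reduce top mod 19: now compute (0/19).
Top reduces to 0: gcd > 1, so the symbol is 0.

0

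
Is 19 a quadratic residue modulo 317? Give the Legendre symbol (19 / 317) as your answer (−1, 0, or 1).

-1

Reciprocity: 19 ≡ 3 and 317 ≡ 1 (mod 4), so (19/317) = +(317/19).
Reduce top mod 19: now compute (13/19).
Reciprocity: 13 ≡ 1 and 19 ≡ 3 (mod 4), so (13/19) = +(19/13).
Reduce top mod 13: now compute (6/13).
Pull out 2: since 13 ≡ 5 (mod 8), (2/13) = -1.
Reciprocity: 3 ≡ 3 and 13 ≡ 1 (mod 4), so (3/13) = +(13/3).
Reduce top mod 3: now compute (1/3).
Reached (1/3) = 1. Collecting the sign flips along the way, the symbol is -1.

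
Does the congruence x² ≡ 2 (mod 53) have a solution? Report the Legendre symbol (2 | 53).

Pull out 2: since 53 ≡ 5 (mod 8), (2/53) = -1.
Reached (1/53) = 1. Collecting the sign flips along the way, the symbol is -1.

-1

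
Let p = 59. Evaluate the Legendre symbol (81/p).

1

Euler's criterion: (81/59) ≡ 22^29 (mod 59).
22^2 ≡ 12 (mod 59)
22^4 ≡ 26 (mod 59)
22^8 ≡ 27 (mod 59)
22^16 ≡ 21 (mod 59)
22^29 = 22^(16+8+4+1) ≡ 1 (mod 59).
Result is 1, so (81/59) = 1.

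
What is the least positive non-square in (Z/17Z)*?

3

(2/17) = +1, so 2 is a residue.
(3/17) = −1, so 3 is the smallest positive non-residue mod 17.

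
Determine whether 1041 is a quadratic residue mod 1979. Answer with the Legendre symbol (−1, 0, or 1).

-1

Reciprocity: 1041 ≡ 1 and 1979 ≡ 3 (mod 4), so (1041/1979) = +(1979/1041).
Reduce top mod 1041: now compute (938/1041).
Pull out 2: since 1041 ≡ 1 (mod 8), (2/1041) = +1.
Reciprocity: 469 ≡ 1 and 1041 ≡ 1 (mod 4), so (469/1041) = +(1041/469).
Reduce top mod 469: now compute (103/469).
Reciprocity: 103 ≡ 3 and 469 ≡ 1 (mod 4), so (103/469) = +(469/103).
Reduce top mod 103: now compute (57/103).
Reciprocity: 57 ≡ 1 and 103 ≡ 3 (mod 4), so (57/103) = +(103/57).
Reduce top mod 57: now compute (46/57).
Pull out 2: since 57 ≡ 1 (mod 8), (2/57) = +1.
Reciprocity: 23 ≡ 3 and 57 ≡ 1 (mod 4), so (23/57) = +(57/23).
Reduce top mod 23: now compute (11/23).
Reciprocity: 11 ≡ 3 and 23 ≡ 3 (mod 4), so (11/23) = −(23/11).
Reduce top mod 11: now compute (1/11).
Reached (1/11) = 1. Collecting the sign flips along the way, the symbol is -1.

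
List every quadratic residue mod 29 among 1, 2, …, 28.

Square k = 1,…,14 (k and 29−k give the same square):
1²=1, 2²=4, 3²=9, 4²=16, 5²=25, 6²≡7, 7²≡20, 8²≡6, 9²≡23, 10²≡13, 11²≡5, 12²≡28, 13²≡24, 14²≡22 (mod 29).
So the quadratic residues mod 29 are {1, 4, 5, 6, 7, 9, 13, 16, 20, 22, 23, 24, 25, 28}.

1, 4, 5, 6, 7, 9, 13, 16, 20, 22, 23, 24, 25, 28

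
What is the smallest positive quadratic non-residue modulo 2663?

(2/2663) = +1, so 2 is a residue.
(3/2663) = +1, so 3 is a residue.
(4/2663) = +1, so 4 is a residue.
(5/2663) = −1, so 5 is the smallest positive non-residue mod 2663.

5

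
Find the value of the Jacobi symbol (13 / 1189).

-1

Reciprocity: 13 ≡ 1 and 1189 ≡ 1 (mod 4), so (13/1189) = +(1189/13).
Reduce top mod 13: now compute (6/13).
Pull out 2: since 13 ≡ 5 (mod 8), (2/13) = -1.
Reciprocity: 3 ≡ 3 and 13 ≡ 1 (mod 4), so (3/13) = +(13/3).
Reduce top mod 3: now compute (1/3).
Reached (1/3) = 1. Collecting the sign flips along the way, the symbol is -1.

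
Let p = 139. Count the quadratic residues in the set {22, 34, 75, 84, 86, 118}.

(22/139) = -1 → non-residue.
(34/139) = +1 → QR.
(75/139) = -1 → non-residue.
(84/139) = -1 → non-residue.
(86/139) = +1 → QR.
(118/139) = +1 → QR.
Total quadratic residues among the 6: 3.

3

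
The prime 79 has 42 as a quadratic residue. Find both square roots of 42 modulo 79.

11, 68

Since 79 ≡ 3 (mod 4), a square root of 42 is 42^((79+1)/4) = 42^20 mod 79.
Repeated squaring: 42^2≡26, 42^4≡44, 42^8≡40, 42^16≡20 (mod 79).
42^20 = 42^(16+4) ≡ 11 (mod 79).
Check: 11² = 121 ≡ 42 (mod 79). The two roots are 11 and 68.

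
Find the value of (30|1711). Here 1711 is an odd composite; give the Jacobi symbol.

-1

Pull out 2: since 1711 ≡ 7 (mod 8), (2/1711) = +1.
Reciprocity: 15 ≡ 3 and 1711 ≡ 3 (mod 4), so (15/1711) = −(1711/15).
Reduce top mod 15: now compute (1/15).
Reached (1/15) = 1. Collecting the sign flips along the way, the symbol is -1.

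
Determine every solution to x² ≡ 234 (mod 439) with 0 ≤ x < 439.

68, 371

Since 439 ≡ 3 (mod 4), a square root of 234 is 234^((439+1)/4) = 234^110 mod 439.
Repeated squaring: 234^2≡320, 234^4≡113, 234^8≡38, 234^16≡127, 234^32≡325, 234^64≡265 (mod 439).
234^110 = 234^(64+32+8+4+2) ≡ 371 (mod 439).
Check: 371² = 137641 ≡ 234 (mod 439). The two roots are 68 and 371.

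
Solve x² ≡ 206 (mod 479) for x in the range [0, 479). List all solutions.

51, 428

Since 479 ≡ 3 (mod 4), a square root of 206 is 206^((479+1)/4) = 206^120 mod 479.
Repeated squaring: 206^2≡284, 206^4≡184, 206^8≡326, 206^16≡417, 206^32≡12, 206^64≡144 (mod 479).
206^120 = 206^(64+32+16+8) ≡ 428 (mod 479).
Check: 428² = 183184 ≡ 206 (mod 479). The two roots are 51 and 428.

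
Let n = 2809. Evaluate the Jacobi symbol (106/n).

Pull out 2: since 2809 ≡ 1 (mod 8), (2/2809) = +1.
Reciprocity: 53 ≡ 1 and 2809 ≡ 1 (mod 4), so (53/2809) = +(2809/53).
Reduce top mod 53: now compute (0/53).
Top reduces to 0: gcd > 1, so the symbol is 0.

0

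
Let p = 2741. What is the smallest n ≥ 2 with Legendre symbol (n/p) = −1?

2

(2/2741) = −1, so 2 is the smallest positive non-residue mod 2741.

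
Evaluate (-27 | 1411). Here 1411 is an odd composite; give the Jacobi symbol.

1

First reduce: -27 ≡ 1384 (mod 1411).
Pull out 2^3: since 1411 ≡ 3 (mod 8), (2/1411) = -1, so (2/1411)^3 = -1.
Reciprocity: 173 ≡ 1 and 1411 ≡ 3 (mod 4), so (173/1411) = +(1411/173).
Reduce top mod 173: now compute (27/173).
Reciprocity: 27 ≡ 3 and 173 ≡ 1 (mod 4), so (27/173) = +(173/27).
Reduce top mod 27: now compute (11/27).
Reciprocity: 11 ≡ 3 and 27 ≡ 3 (mod 4), so (11/27) = −(27/11).
Reduce top mod 11: now compute (5/11).
Reciprocity: 5 ≡ 1 and 11 ≡ 3 (mod 4), so (5/11) = +(11/5).
Reduce top mod 5: now compute (1/5).
Reached (1/5) = 1. Collecting the sign flips along the way, the symbol is +1.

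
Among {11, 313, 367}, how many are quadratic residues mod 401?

2

(11/401) = +1 → QR.
(313/401) = +1 → QR.
(367/401) = -1 → non-residue.
Total quadratic residues among the 3: 2.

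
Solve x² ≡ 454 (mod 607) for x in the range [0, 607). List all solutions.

Since 607 ≡ 3 (mod 4), a square root of 454 is 454^((607+1)/4) = 454^152 mod 607.
Repeated squaring: 454^2≡343, 454^4≡498, 454^8≡348, 454^16≡311, 454^32≡208, 454^64≡167, 454^128≡574 (mod 607).
454^152 = 454^(128+16+8) ≡ 64 (mod 607).
Check: 64² = 4096 ≡ 454 (mod 607). The two roots are 64 and 543.

64, 543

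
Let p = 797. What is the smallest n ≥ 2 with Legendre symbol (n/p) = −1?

2

(2/797) = −1, so 2 is the smallest positive non-residue mod 797.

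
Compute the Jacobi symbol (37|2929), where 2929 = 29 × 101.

Reciprocity: 37 ≡ 1 and 2929 ≡ 1 (mod 4), so (37/2929) = +(2929/37).
Reduce top mod 37: now compute (6/37).
Pull out 2: since 37 ≡ 5 (mod 8), (2/37) = -1.
Reciprocity: 3 ≡ 3 and 37 ≡ 1 (mod 4), so (3/37) = +(37/3).
Reduce top mod 3: now compute (1/3).
Reached (1/3) = 1. Collecting the sign flips along the way, the symbol is -1.

-1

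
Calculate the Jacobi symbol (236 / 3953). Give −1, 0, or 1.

Pull out 2^2: since 3953 ≡ 1 (mod 8), (2/3953) = +1, so (2/3953)^2 = +1.
Reciprocity: 59 ≡ 3 and 3953 ≡ 1 (mod 4), so (59/3953) = +(3953/59).
Reduce top mod 59: now compute (0/59).
Top reduces to 0: gcd > 1, so the symbol is 0.

0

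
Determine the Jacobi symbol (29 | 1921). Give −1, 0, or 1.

Reciprocity: 29 ≡ 1 and 1921 ≡ 1 (mod 4), so (29/1921) = +(1921/29).
Reduce top mod 29: now compute (7/29).
Reciprocity: 7 ≡ 3 and 29 ≡ 1 (mod 4), so (7/29) = +(29/7).
Reduce top mod 7: now compute (1/7).
Reached (1/7) = 1. Collecting the sign flips along the way, the symbol is +1.

1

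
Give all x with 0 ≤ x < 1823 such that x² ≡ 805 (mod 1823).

797, 1026

Since 1823 ≡ 3 (mod 4), a square root of 805 is 805^((1823+1)/4) = 805^456 mod 1823.
Repeated squaring: 805^2≡860, 805^4≡1285, 805^8≡1410, 805^16≡1030, 805^32≡1737, 805^64≡104, 805^128≡1701, 805^256≡300 (mod 1823).
805^456 = 805^(256+128+64+8) ≡ 1026 (mod 1823).
Check: 1026² = 1052676 ≡ 805 (mod 1823). The two roots are 797 and 1026.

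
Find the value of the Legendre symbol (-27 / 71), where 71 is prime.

-1

First reduce: -27 ≡ 44 (mod 71).
Pull out 2^2: since 71 ≡ 7 (mod 8), (2/71) = +1, so (2/71)^2 = +1.
Reciprocity: 11 ≡ 3 and 71 ≡ 3 (mod 4), so (11/71) = −(71/11).
Reduce top mod 11: now compute (5/11).
Reciprocity: 5 ≡ 1 and 11 ≡ 3 (mod 4), so (5/11) = +(11/5).
Reduce top mod 5: now compute (1/5).
Reached (1/5) = 1. Collecting the sign flips along the way, the symbol is -1.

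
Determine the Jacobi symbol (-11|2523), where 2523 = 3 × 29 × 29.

1

First reduce: -11 ≡ 2512 (mod 2523).
Pull out 2^4: since 2523 ≡ 3 (mod 8), (2/2523) = -1, so (2/2523)^4 = +1.
Reciprocity: 157 ≡ 1 and 2523 ≡ 3 (mod 4), so (157/2523) = +(2523/157).
Reduce top mod 157: now compute (11/157).
Reciprocity: 11 ≡ 3 and 157 ≡ 1 (mod 4), so (11/157) = +(157/11).
Reduce top mod 11: now compute (3/11).
Reciprocity: 3 ≡ 3 and 11 ≡ 3 (mod 4), so (3/11) = −(11/3).
Reduce top mod 3: now compute (2/3).
Pull out 2: since 3 ≡ 3 (mod 8), (2/3) = -1.
Reached (1/3) = 1. Collecting the sign flips along the way, the symbol is +1.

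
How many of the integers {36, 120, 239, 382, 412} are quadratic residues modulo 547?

(36/547) = +1 → QR.
(120/547) = -1 → non-residue.
(239/547) = +1 → QR.
(382/547) = -1 → non-residue.
(412/547) = -1 → non-residue.
Total quadratic residues among the 5: 2.

2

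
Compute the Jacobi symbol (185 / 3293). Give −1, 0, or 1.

Reciprocity: 185 ≡ 1 and 3293 ≡ 1 (mod 4), so (185/3293) = +(3293/185).
Reduce top mod 185: now compute (148/185).
Pull out 2^2: since 185 ≡ 1 (mod 8), (2/185) = +1, so (2/185)^2 = +1.
Reciprocity: 37 ≡ 1 and 185 ≡ 1 (mod 4), so (37/185) = +(185/37).
Reduce top mod 37: now compute (0/37).
Top reduces to 0: gcd > 1, so the symbol is 0.

0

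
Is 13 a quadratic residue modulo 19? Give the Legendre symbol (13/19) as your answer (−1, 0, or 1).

-1

Euler's criterion: (13/19) ≡ 13^9 (mod 19).
13^2 ≡ 17 (mod 19)
13^4 ≡ 4 (mod 19)
13^8 ≡ 16 (mod 19)
13^9 = 13^(8+1) ≡ 18 (mod 19).
Result is 18 ≡ −1, so (13/19) = −1.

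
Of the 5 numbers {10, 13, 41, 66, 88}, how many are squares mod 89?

(10/89) = +1 → QR.
(13/89) = -1 → non-residue.
(41/89) = -1 → non-residue.
(66/89) = -1 → non-residue.
(88/89) = +1 → QR.
Total quadratic residues among the 5: 2.

2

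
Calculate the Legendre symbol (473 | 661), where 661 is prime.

Euler's criterion: (473/661) ≡ 473^330 (mod 661).
473^2 ≡ 311 (mod 661)
473^4 ≡ 215 (mod 661)
473^8 ≡ 616 (mod 661)
473^16 ≡ 42 (mod 661)
473^32 ≡ 442 (mod 661)
473^64 ≡ 369 (mod 661)
473^128 ≡ 656 (mod 661)
473^256 ≡ 25 (mod 661)
473^330 = 473^(256+64+8+2) ≡ 1 (mod 661).
Result is 1, so (473/661) = 1.

1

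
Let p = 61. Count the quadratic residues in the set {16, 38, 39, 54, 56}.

3

(16/61) = +1 → QR.
(38/61) = -1 → non-residue.
(39/61) = +1 → QR.
(54/61) = -1 → non-residue.
(56/61) = +1 → QR.
Total quadratic residues among the 5: 3.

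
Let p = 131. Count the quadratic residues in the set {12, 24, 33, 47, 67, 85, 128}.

2

(12/131) = +1 → QR.
(24/131) = -1 → non-residue.
(33/131) = +1 → QR.
(47/131) = -1 → non-residue.
(67/131) = -1 → non-residue.
(85/131) = -1 → non-residue.
(128/131) = -1 → non-residue.
Total quadratic residues among the 7: 2.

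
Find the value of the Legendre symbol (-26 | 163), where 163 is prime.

-1

First reduce: -26 ≡ 137 (mod 163).
Reciprocity: 137 ≡ 1 and 163 ≡ 3 (mod 4), so (137/163) = +(163/137).
Reduce top mod 137: now compute (26/137).
Pull out 2: since 137 ≡ 1 (mod 8), (2/137) = +1.
Reciprocity: 13 ≡ 1 and 137 ≡ 1 (mod 4), so (13/137) = +(137/13).
Reduce top mod 13: now compute (7/13).
Reciprocity: 7 ≡ 3 and 13 ≡ 1 (mod 4), so (7/13) = +(13/7).
Reduce top mod 7: now compute (6/7).
Pull out 2: since 7 ≡ 7 (mod 8), (2/7) = +1.
Reciprocity: 3 ≡ 3 and 7 ≡ 3 (mod 4), so (3/7) = −(7/3).
Reduce top mod 3: now compute (1/3).
Reached (1/3) = 1. Collecting the sign flips along the way, the symbol is -1.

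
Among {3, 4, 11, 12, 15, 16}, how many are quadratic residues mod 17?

3

(3/17) = -1 → non-residue.
(4/17) = +1 → QR.
(11/17) = -1 → non-residue.
(12/17) = -1 → non-residue.
(15/17) = +1 → QR.
(16/17) = +1 → QR.
Total quadratic residues among the 6: 3.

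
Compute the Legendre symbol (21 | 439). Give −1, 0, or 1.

Euler's criterion: (21/439) ≡ 21^219 (mod 439).
21^2 ≡ 2 (mod 439)
21^4 ≡ 4 (mod 439)
21^8 ≡ 16 (mod 439)
21^16 ≡ 256 (mod 439)
21^32 ≡ 125 (mod 439)
21^64 ≡ 260 (mod 439)
21^128 ≡ 433 (mod 439)
21^219 = 21^(128+64+16+8+2+1) ≡ 438 (mod 439).
Result is 438 ≡ −1, so (21/439) = −1.

-1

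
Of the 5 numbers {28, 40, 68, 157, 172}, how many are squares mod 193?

3

(28/193) = +1 → QR.
(40/193) = -1 → non-residue.
(68/193) = -1 → non-residue.
(157/193) = +1 → QR.
(172/193) = +1 → QR.
Total quadratic residues among the 5: 3.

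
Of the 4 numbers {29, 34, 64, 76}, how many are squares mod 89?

2

(29/89) = -1 → non-residue.
(34/89) = +1 → QR.
(64/89) = +1 → QR.
(76/89) = -1 → non-residue.
Total quadratic residues among the 4: 2.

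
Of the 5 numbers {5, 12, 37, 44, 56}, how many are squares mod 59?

2

(5/59) = +1 → QR.
(12/59) = +1 → QR.
(37/59) = -1 → non-residue.
(44/59) = -1 → non-residue.
(56/59) = -1 → non-residue.
Total quadratic residues among the 5: 2.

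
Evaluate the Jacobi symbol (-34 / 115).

First reduce: -34 ≡ 81 (mod 115).
Reciprocity: 81 ≡ 1 and 115 ≡ 3 (mod 4), so (81/115) = +(115/81).
Reduce top mod 81: now compute (34/81).
Pull out 2: since 81 ≡ 1 (mod 8), (2/81) = +1.
Reciprocity: 17 ≡ 1 and 81 ≡ 1 (mod 4), so (17/81) = +(81/17).
Reduce top mod 17: now compute (13/17).
Reciprocity: 13 ≡ 1 and 17 ≡ 1 (mod 4), so (13/17) = +(17/13).
Reduce top mod 13: now compute (4/13).
Pull out 2^2: since 13 ≡ 5 (mod 8), (2/13) = -1, so (2/13)^2 = +1.
Reached (1/13) = 1. Collecting the sign flips along the way, the symbol is +1.

1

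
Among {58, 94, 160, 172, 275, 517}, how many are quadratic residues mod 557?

(58/557) = -1 → non-residue.
(94/557) = +1 → QR.
(160/557) = +1 → QR.
(172/557) = +1 → QR.
(275/557) = -1 → non-residue.
(517/557) = +1 → QR.
Total quadratic residues among the 6: 4.

4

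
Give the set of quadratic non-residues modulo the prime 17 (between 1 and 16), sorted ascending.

Square k = 1,…,8 (k and 17−k give the same square):
1²=1, 2²=4, 3²=9, 4²=16, 5²≡8, 6²≡2, 7²≡15, 8²≡13 (mod 17).
The residues are {1, 2, 4, 8, 9, 13, 15, 16}; the non-residues are the remaining 8 nonzero classes.

3,5,6,7,10,11,12,14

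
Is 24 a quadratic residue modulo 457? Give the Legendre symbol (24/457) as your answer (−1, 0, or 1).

1

Pull out 2^3: since 457 ≡ 1 (mod 8), (2/457) = +1, so (2/457)^3 = +1.
Reciprocity: 3 ≡ 3 and 457 ≡ 1 (mod 4), so (3/457) = +(457/3).
Reduce top mod 3: now compute (1/3).
Reached (1/3) = 1. Collecting the sign flips along the way, the symbol is +1.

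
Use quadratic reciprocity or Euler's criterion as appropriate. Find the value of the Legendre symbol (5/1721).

1

Reciprocity: 5 ≡ 1 and 1721 ≡ 1 (mod 4), so (5/1721) = +(1721/5).
Reduce top mod 5: now compute (1/5).
Reached (1/5) = 1. Collecting the sign flips along the way, the symbol is +1.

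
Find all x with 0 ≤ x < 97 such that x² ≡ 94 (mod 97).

97 ≡ 1 (mod 4), so we find a root by search.
Trying successive values, 26² = 676 ≡ 94 (mod 97). The other root is 97 − 26 = 71.

26, 71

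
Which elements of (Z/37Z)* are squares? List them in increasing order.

1 3 4 7 9 10 11 12 16 21 25 26 27 28 30 33 34 36

Square k = 1,…,18 (k and 37−k give the same square):
1²=1, 2²=4, 3²=9, 4²=16, 5²=25, 6²=36, 7²≡12, 8²≡27, 9²≡7, 10²≡26, 11²≡10, 12²≡33, 13²≡21, 14²≡11, 15²≡3, 16²≡34, 17²≡30, 18²≡28 (mod 37).
So the quadratic residues mod 37 are {1, 3, 4, 7, 9, 10, 11, 12, 16, 21, 25, 26, 27, 28, 30, 33, 34, 36}.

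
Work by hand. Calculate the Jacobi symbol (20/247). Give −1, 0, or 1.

-1

Pull out 2^2: since 247 ≡ 7 (mod 8), (2/247) = +1, so (2/247)^2 = +1.
Reciprocity: 5 ≡ 1 and 247 ≡ 3 (mod 4), so (5/247) = +(247/5).
Reduce top mod 5: now compute (2/5).
Pull out 2: since 5 ≡ 5 (mod 8), (2/5) = -1.
Reached (1/5) = 1. Collecting the sign flips along the way, the symbol is -1.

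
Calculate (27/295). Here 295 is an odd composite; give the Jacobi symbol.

-1

Reciprocity: 27 ≡ 3 and 295 ≡ 3 (mod 4), so (27/295) = −(295/27).
Reduce top mod 27: now compute (25/27).
Reciprocity: 25 ≡ 1 and 27 ≡ 3 (mod 4), so (25/27) = +(27/25).
Reduce top mod 25: now compute (2/25).
Pull out 2: since 25 ≡ 1 (mod 8), (2/25) = +1.
Reached (1/25) = 1. Collecting the sign flips along the way, the symbol is -1.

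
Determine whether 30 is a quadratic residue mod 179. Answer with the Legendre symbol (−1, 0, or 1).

-1

Euler's criterion: (30/179) ≡ 30^89 (mod 179).
30^2 ≡ 5 (mod 179)
30^4 ≡ 25 (mod 179)
30^8 ≡ 88 (mod 179)
30^16 ≡ 47 (mod 179)
30^32 ≡ 61 (mod 179)
30^64 ≡ 141 (mod 179)
30^89 = 30^(64+16+8+1) ≡ 178 (mod 179).
Result is 178 ≡ −1, so (30/179) = −1.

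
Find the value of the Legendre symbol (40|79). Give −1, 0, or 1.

Euler's criterion: (40/79) ≡ 40^39 (mod 79).
40^2 ≡ 20 (mod 79)
40^4 ≡ 5 (mod 79)
40^8 ≡ 25 (mod 79)
40^16 ≡ 72 (mod 79)
40^32 ≡ 49 (mod 79)
40^39 = 40^(32+4+2+1) ≡ 1 (mod 79).
Result is 1, so (40/79) = 1.

1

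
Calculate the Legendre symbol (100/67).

Euler's criterion: (100/67) ≡ 33^33 (mod 67).
33^2 ≡ 17 (mod 67)
33^4 ≡ 21 (mod 67)
33^8 ≡ 39 (mod 67)
33^16 ≡ 47 (mod 67)
33^32 ≡ 65 (mod 67)
33^33 = 33^(32+1) ≡ 1 (mod 67).
Result is 1, so (100/67) = 1.

1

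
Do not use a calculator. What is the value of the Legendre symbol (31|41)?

Euler's criterion: (31/41) ≡ 31^20 (mod 41).
31^2 ≡ 18 (mod 41)
31^4 ≡ 37 (mod 41)
31^8 ≡ 16 (mod 41)
31^16 ≡ 10 (mod 41)
31^20 = 31^(16+4) ≡ 1 (mod 41).
Result is 1, so (31/41) = 1.

1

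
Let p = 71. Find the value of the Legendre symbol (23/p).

Reciprocity: 23 ≡ 3 and 71 ≡ 3 (mod 4), so (23/71) = −(71/23).
Reduce top mod 23: now compute (2/23).
Pull out 2: since 23 ≡ 7 (mod 8), (2/23) = +1.
Reached (1/23) = 1. Collecting the sign flips along the way, the symbol is -1.

-1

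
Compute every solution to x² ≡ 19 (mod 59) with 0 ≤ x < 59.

14, 45

Since 59 ≡ 3 (mod 4), a square root of 19 is 19^((59+1)/4) = 19^15 mod 59.
Repeated squaring: 19^2≡7, 19^4≡49, 19^8≡41 (mod 59).
19^15 = 19^(8+4+2+1) ≡ 45 (mod 59).
Check: 45² = 2025 ≡ 19 (mod 59). The two roots are 14 and 45.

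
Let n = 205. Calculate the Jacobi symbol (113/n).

-1

Reciprocity: 113 ≡ 1 and 205 ≡ 1 (mod 4), so (113/205) = +(205/113).
Reduce top mod 113: now compute (92/113).
Pull out 2^2: since 113 ≡ 1 (mod 8), (2/113) = +1, so (2/113)^2 = +1.
Reciprocity: 23 ≡ 3 and 113 ≡ 1 (mod 4), so (23/113) = +(113/23).
Reduce top mod 23: now compute (21/23).
Reciprocity: 21 ≡ 1 and 23 ≡ 3 (mod 4), so (21/23) = +(23/21).
Reduce top mod 21: now compute (2/21).
Pull out 2: since 21 ≡ 5 (mod 8), (2/21) = -1.
Reached (1/21) = 1. Collecting the sign flips along the way, the symbol is -1.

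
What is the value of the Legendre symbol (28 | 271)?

Euler's criterion: (28/271) ≡ 28^135 (mod 271).
28^2 ≡ 242 (mod 271)
28^4 ≡ 28 (mod 271)
28^8 ≡ 242 (mod 271)
28^16 ≡ 28 (mod 271)
28^32 ≡ 242 (mod 271)
28^64 ≡ 28 (mod 271)
28^128 ≡ 242 (mod 271)
28^135 = 28^(128+4+2+1) ≡ 1 (mod 271).
Result is 1, so (28/271) = 1.

1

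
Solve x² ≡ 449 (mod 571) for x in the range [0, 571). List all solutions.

268, 303

Since 571 ≡ 3 (mod 4), a square root of 449 is 449^((571+1)/4) = 449^143 mod 571.
Repeated squaring: 449^2≡38, 449^4≡302, 449^8≡415, 449^16≡354, 449^32≡267, 449^64≡485, 449^128≡544 (mod 571).
449^143 = 449^(128+8+4+2+1) ≡ 303 (mod 571).
Check: 303² = 91809 ≡ 449 (mod 571). The two roots are 268 and 303.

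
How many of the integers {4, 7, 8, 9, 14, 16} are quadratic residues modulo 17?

4

(4/17) = +1 → QR.
(7/17) = -1 → non-residue.
(8/17) = +1 → QR.
(9/17) = +1 → QR.
(14/17) = -1 → non-residue.
(16/17) = +1 → QR.
Total quadratic residues among the 6: 4.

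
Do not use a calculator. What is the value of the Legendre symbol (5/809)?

Euler's criterion: (5/809) ≡ 5^404 (mod 809).
5^2 ≡ 25 (mod 809)
5^4 ≡ 625 (mod 809)
5^8 ≡ 687 (mod 809)
5^16 ≡ 322 (mod 809)
5^32 ≡ 132 (mod 809)
5^64 ≡ 435 (mod 809)
5^128 ≡ 728 (mod 809)
5^256 ≡ 89 (mod 809)
5^404 = 5^(256+128+16+4) ≡ 1 (mod 809).
Result is 1, so (5/809) = 1.

1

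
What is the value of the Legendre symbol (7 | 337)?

Reciprocity: 7 ≡ 3 and 337 ≡ 1 (mod 4), so (7/337) = +(337/7).
Reduce top mod 7: now compute (1/7).
Reached (1/7) = 1. Collecting the sign flips along the way, the symbol is +1.

1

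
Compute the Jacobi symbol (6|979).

1

Pull out 2: since 979 ≡ 3 (mod 8), (2/979) = -1.
Reciprocity: 3 ≡ 3 and 979 ≡ 3 (mod 4), so (3/979) = −(979/3).
Reduce top mod 3: now compute (1/3).
Reached (1/3) = 1. Collecting the sign flips along the way, the symbol is +1.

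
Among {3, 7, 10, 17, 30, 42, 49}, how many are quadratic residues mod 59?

(3/59) = +1 → QR.
(7/59) = +1 → QR.
(10/59) = -1 → non-residue.
(17/59) = +1 → QR.
(30/59) = -1 → non-residue.
(42/59) = -1 → non-residue.
(49/59) = +1 → QR.
Total quadratic residues among the 7: 4.

4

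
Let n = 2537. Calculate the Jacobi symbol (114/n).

1

Pull out 2: since 2537 ≡ 1 (mod 8), (2/2537) = +1.
Reciprocity: 57 ≡ 1 and 2537 ≡ 1 (mod 4), so (57/2537) = +(2537/57).
Reduce top mod 57: now compute (29/57).
Reciprocity: 29 ≡ 1 and 57 ≡ 1 (mod 4), so (29/57) = +(57/29).
Reduce top mod 29: now compute (28/29).
Pull out 2^2: since 29 ≡ 5 (mod 8), (2/29) = -1, so (2/29)^2 = +1.
Reciprocity: 7 ≡ 3 and 29 ≡ 1 (mod 4), so (7/29) = +(29/7).
Reduce top mod 7: now compute (1/7).
Reached (1/7) = 1. Collecting the sign flips along the way, the symbol is +1.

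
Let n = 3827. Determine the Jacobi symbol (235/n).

Reciprocity: 235 ≡ 3 and 3827 ≡ 3 (mod 4), so (235/3827) = −(3827/235).
Reduce top mod 235: now compute (67/235).
Reciprocity: 67 ≡ 3 and 235 ≡ 3 (mod 4), so (67/235) = −(235/67).
Reduce top mod 67: now compute (34/67).
Pull out 2: since 67 ≡ 3 (mod 8), (2/67) = -1.
Reciprocity: 17 ≡ 1 and 67 ≡ 3 (mod 4), so (17/67) = +(67/17).
Reduce top mod 17: now compute (16/17).
Pull out 2^4: since 17 ≡ 1 (mod 8), (2/17) = +1, so (2/17)^4 = +1.
Reached (1/17) = 1. Collecting the sign flips along the way, the symbol is -1.

-1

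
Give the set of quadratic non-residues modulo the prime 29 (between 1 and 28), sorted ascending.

2,3,8,10,11,12,14,15,17,18,19,21,26,27

Square k = 1,…,14 (k and 29−k give the same square):
1²=1, 2²=4, 3²=9, 4²=16, 5²=25, 6²≡7, 7²≡20, 8²≡6, 9²≡23, 10²≡13, 11²≡5, 12²≡28, 13²≡24, 14²≡22 (mod 29).
The residues are {1, 4, 5, 6, 7, 9, 13, 16, 20, 22, 23, 24, 25, 28}; the non-residues are the remaining 14 nonzero classes.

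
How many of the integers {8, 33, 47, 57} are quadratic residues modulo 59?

(8/59) = -1 → non-residue.
(33/59) = -1 → non-residue.
(47/59) = -1 → non-residue.
(57/59) = +1 → QR.
Total quadratic residues among the 4: 1.

1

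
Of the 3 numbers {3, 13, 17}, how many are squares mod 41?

(3/41) = -1 → non-residue.
(13/41) = -1 → non-residue.
(17/41) = -1 → non-residue.
Total quadratic residues among the 3: 0.

0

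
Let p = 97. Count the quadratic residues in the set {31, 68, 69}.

(31/97) = +1 → QR.
(68/97) = -1 → non-residue.
(69/97) = -1 → non-residue.
Total quadratic residues among the 3: 1.

1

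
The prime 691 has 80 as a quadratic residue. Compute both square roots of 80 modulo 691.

301, 390

Since 691 ≡ 3 (mod 4), a square root of 80 is 80^((691+1)/4) = 80^173 mod 691.
Repeated squaring: 80^2≡181, 80^4≡284, 80^8≡500, 80^16≡549, 80^32≡125, 80^64≡423, 80^128≡651 (mod 691).
80^173 = 80^(128+32+8+4+1) ≡ 301 (mod 691).
Check: 301² = 90601 ≡ 80 (mod 691). The two roots are 301 and 390.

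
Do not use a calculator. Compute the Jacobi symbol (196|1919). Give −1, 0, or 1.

Pull out 2^2: since 1919 ≡ 7 (mod 8), (2/1919) = +1, so (2/1919)^2 = +1.
Reciprocity: 49 ≡ 1 and 1919 ≡ 3 (mod 4), so (49/1919) = +(1919/49).
Reduce top mod 49: now compute (8/49).
Pull out 2^3: since 49 ≡ 1 (mod 8), (2/49) = +1, so (2/49)^3 = +1.
Reached (1/49) = 1. Collecting the sign flips along the way, the symbol is +1.

1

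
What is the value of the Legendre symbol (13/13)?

First reduce: 13 ≡ 0 (mod 13).
Top reduces to 0: gcd > 1, so the symbol is 0.

0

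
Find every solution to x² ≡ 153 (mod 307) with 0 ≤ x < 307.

Since 307 ≡ 3 (mod 4), a square root of 153 is 153^((307+1)/4) = 153^77 mod 307.
Repeated squaring: 153^2≡77, 153^4≡96, 153^8≡6, 153^16≡36, 153^32≡68, 153^64≡19 (mod 307).
153^77 = 153^(64+8+4+1) ≡ 54 (mod 307).
Check: 54² = 2916 ≡ 153 (mod 307). The two roots are 54 and 253.

54, 253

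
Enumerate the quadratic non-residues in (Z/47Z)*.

5,10,11,13,15,19,20,22,23,26,29,30,31,33,35,38,39,40,41,43,44,45,46

Square k = 1,…,23 (k and 47−k give the same square):
1²=1, 2²=4, 3²=9, 4²=16, 5²=25, 6²=36, 7²≡2, 8²≡17, 9²≡34, 10²≡6, 11²≡27, 12²≡3, 13²≡28, 14²≡8, 15²≡37, 16²≡21, 17²≡7, 18²≡42, 19²≡32, 20²≡24, 21²≡18, 22²≡14, 23²≡12 (mod 47).
The residues are {1, 2, 3, 4, 6, 7, 8, 9, 12, 14, 16, 17, 18, 21, 24, 25, 27, 28, 32, 34, 36, 37, 42}; the non-residues are the remaining 23 nonzero classes.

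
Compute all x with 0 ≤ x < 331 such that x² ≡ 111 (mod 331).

80, 251

Since 331 ≡ 3 (mod 4), a square root of 111 is 111^((331+1)/4) = 111^83 mod 331.
Repeated squaring: 111^2≡74, 111^4≡180, 111^8≡293, 111^16≡120, 111^32≡167, 111^64≡85 (mod 331).
111^83 = 111^(64+16+2+1) ≡ 80 (mod 331).
Check: 80² = 6400 ≡ 111 (mod 331). The two roots are 80 and 251.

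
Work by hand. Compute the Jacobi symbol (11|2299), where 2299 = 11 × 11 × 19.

Reciprocity: 11 ≡ 3 and 2299 ≡ 3 (mod 4), so (11/2299) = −(2299/11).
Reduce top mod 11: now compute (0/11).
Top reduces to 0: gcd > 1, so the symbol is 0.

0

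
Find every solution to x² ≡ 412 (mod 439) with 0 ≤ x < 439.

151, 288

Since 439 ≡ 3 (mod 4), a square root of 412 is 412^((439+1)/4) = 412^110 mod 439.
Repeated squaring: 412^2≡290, 412^4≡251, 412^8≡224, 412^16≡130, 412^32≡218, 412^64≡112 (mod 439).
412^110 = 412^(64+32+8+4+2) ≡ 288 (mod 439).
Check: 288² = 82944 ≡ 412 (mod 439). The two roots are 151 and 288.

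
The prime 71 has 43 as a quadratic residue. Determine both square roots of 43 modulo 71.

16, 55

Since 71 ≡ 3 (mod 4), a square root of 43 is 43^((71+1)/4) = 43^18 mod 71.
Repeated squaring: 43^2≡3, 43^4≡9, 43^8≡10, 43^16≡29 (mod 71).
43^18 = 43^(16+2) ≡ 16 (mod 71).
Check: 16² = 256 ≡ 43 (mod 71). The two roots are 16 and 55.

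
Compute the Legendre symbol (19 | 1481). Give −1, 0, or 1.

Reciprocity: 19 ≡ 3 and 1481 ≡ 1 (mod 4), so (19/1481) = +(1481/19).
Reduce top mod 19: now compute (18/19).
Pull out 2: since 19 ≡ 3 (mod 8), (2/19) = -1.
Reciprocity: 9 ≡ 1 and 19 ≡ 3 (mod 4), so (9/19) = +(19/9).
Reduce top mod 9: now compute (1/9).
Reached (1/9) = 1. Collecting the sign flips along the way, the symbol is -1.

-1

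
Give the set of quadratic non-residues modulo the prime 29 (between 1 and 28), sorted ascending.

2,3,8,10,11,12,14,15,17,18,19,21,26,27

Square k = 1,…,14 (k and 29−k give the same square):
1²=1, 2²=4, 3²=9, 4²=16, 5²=25, 6²≡7, 7²≡20, 8²≡6, 9²≡23, 10²≡13, 11²≡5, 12²≡28, 13²≡24, 14²≡22 (mod 29).
The residues are {1, 4, 5, 6, 7, 9, 13, 16, 20, 22, 23, 24, 25, 28}; the non-residues are the remaining 14 nonzero classes.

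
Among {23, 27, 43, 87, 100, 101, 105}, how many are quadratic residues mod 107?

(23/107) = +1 → QR.
(27/107) = +1 → QR.
(43/107) = -1 → non-residue.
(87/107) = +1 → QR.
(100/107) = +1 → QR.
(101/107) = +1 → QR.
(105/107) = +1 → QR.
Total quadratic residues among the 7: 6.

6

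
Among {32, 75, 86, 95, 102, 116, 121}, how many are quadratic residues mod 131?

3

(32/131) = -1 → non-residue.
(75/131) = +1 → QR.
(86/131) = -1 → non-residue.
(95/131) = -1 → non-residue.
(102/131) = +1 → QR.
(116/131) = -1 → non-residue.
(121/131) = +1 → QR.
Total quadratic residues among the 7: 3.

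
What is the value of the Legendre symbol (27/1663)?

-1

Reciprocity: 27 ≡ 3 and 1663 ≡ 3 (mod 4), so (27/1663) = −(1663/27).
Reduce top mod 27: now compute (16/27).
Pull out 2^4: since 27 ≡ 3 (mod 8), (2/27) = -1, so (2/27)^4 = +1.
Reached (1/27) = 1. Collecting the sign flips along the way, the symbol is -1.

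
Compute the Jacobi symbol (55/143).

0

Reciprocity: 55 ≡ 3 and 143 ≡ 3 (mod 4), so (55/143) = −(143/55).
Reduce top mod 55: now compute (33/55).
Reciprocity: 33 ≡ 1 and 55 ≡ 3 (mod 4), so (33/55) = +(55/33).
Reduce top mod 33: now compute (22/33).
Pull out 2: since 33 ≡ 1 (mod 8), (2/33) = +1.
Reciprocity: 11 ≡ 3 and 33 ≡ 1 (mod 4), so (11/33) = +(33/11).
Reduce top mod 11: now compute (0/11).
Top reduces to 0: gcd > 1, so the symbol is 0.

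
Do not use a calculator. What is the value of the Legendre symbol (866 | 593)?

First reduce: 866 ≡ 273 (mod 593).
Reciprocity: 273 ≡ 1 and 593 ≡ 1 (mod 4), so (273/593) = +(593/273).
Reduce top mod 273: now compute (47/273).
Reciprocity: 47 ≡ 3 and 273 ≡ 1 (mod 4), so (47/273) = +(273/47).
Reduce top mod 47: now compute (38/47).
Pull out 2: since 47 ≡ 7 (mod 8), (2/47) = +1.
Reciprocity: 19 ≡ 3 and 47 ≡ 3 (mod 4), so (19/47) = −(47/19).
Reduce top mod 19: now compute (9/19).
Reciprocity: 9 ≡ 1 and 19 ≡ 3 (mod 4), so (9/19) = +(19/9).
Reduce top mod 9: now compute (1/9).
Reached (1/9) = 1. Collecting the sign flips along the way, the symbol is -1.

-1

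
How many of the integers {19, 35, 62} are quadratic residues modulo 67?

(19/67) = +1 → QR.
(35/67) = +1 → QR.
(62/67) = +1 → QR.
Total quadratic residues among the 3: 3.

3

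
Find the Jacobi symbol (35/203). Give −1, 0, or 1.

0

Reciprocity: 35 ≡ 3 and 203 ≡ 3 (mod 4), so (35/203) = −(203/35).
Reduce top mod 35: now compute (28/35).
Pull out 2^2: since 35 ≡ 3 (mod 8), (2/35) = -1, so (2/35)^2 = +1.
Reciprocity: 7 ≡ 3 and 35 ≡ 3 (mod 4), so (7/35) = −(35/7).
Reduce top mod 7: now compute (0/7).
Top reduces to 0: gcd > 1, so the symbol is 0.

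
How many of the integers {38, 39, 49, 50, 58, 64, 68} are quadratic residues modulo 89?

5

(38/89) = -1 → non-residue.
(39/89) = +1 → QR.
(49/89) = +1 → QR.
(50/89) = +1 → QR.
(58/89) = -1 → non-residue.
(64/89) = +1 → QR.
(68/89) = +1 → QR.
Total quadratic residues among the 7: 5.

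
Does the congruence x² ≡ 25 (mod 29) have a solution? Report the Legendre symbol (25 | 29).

1

Reciprocity: 25 ≡ 1 and 29 ≡ 1 (mod 4), so (25/29) = +(29/25).
Reduce top mod 25: now compute (4/25).
Pull out 2^2: since 25 ≡ 1 (mod 8), (2/25) = +1, so (2/25)^2 = +1.
Reached (1/25) = 1. Collecting the sign flips along the way, the symbol is +1.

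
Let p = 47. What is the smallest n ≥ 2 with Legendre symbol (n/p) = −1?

(2/47) = +1, so 2 is a residue.
(3/47) = +1, so 3 is a residue.
(4/47) = +1, so 4 is a residue.
(5/47) = −1, so 5 is the smallest positive non-residue mod 47.

5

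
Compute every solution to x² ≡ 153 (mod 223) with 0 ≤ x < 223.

61, 162

Since 223 ≡ 3 (mod 4), a square root of 153 is 153^((223+1)/4) = 153^56 mod 223.
Repeated squaring: 153^2≡217, 153^4≡36, 153^8≡181, 153^16≡203, 153^32≡177 (mod 223).
153^56 = 153^(32+16+8) ≡ 162 (mod 223).
Check: 162² = 26244 ≡ 153 (mod 223). The two roots are 61 and 162.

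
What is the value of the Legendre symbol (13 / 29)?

1

Reciprocity: 13 ≡ 1 and 29 ≡ 1 (mod 4), so (13/29) = +(29/13).
Reduce top mod 13: now compute (3/13).
Reciprocity: 3 ≡ 3 and 13 ≡ 1 (mod 4), so (3/13) = +(13/3).
Reduce top mod 3: now compute (1/3).
Reached (1/3) = 1. Collecting the sign flips along the way, the symbol is +1.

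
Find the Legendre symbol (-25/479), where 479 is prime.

-1

Euler's criterion: (-25/479) ≡ 454^239 (mod 479).
454^2 ≡ 146 (mod 479)
454^4 ≡ 240 (mod 479)
454^8 ≡ 120 (mod 479)
454^16 ≡ 30 (mod 479)
454^32 ≡ 421 (mod 479)
454^64 ≡ 11 (mod 479)
454^128 ≡ 121 (mod 479)
454^239 = 454^(128+64+32+8+4+2+1) ≡ 478 (mod 479).
Result is 478 ≡ −1, so (-25/479) = −1.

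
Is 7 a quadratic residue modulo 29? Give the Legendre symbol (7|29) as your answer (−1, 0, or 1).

1

Euler's criterion: (7/29) ≡ 7^14 (mod 29).
7^2 ≡ 20 (mod 29)
7^4 ≡ 23 (mod 29)
7^8 ≡ 7 (mod 29)
7^14 = 7^(8+4+2) ≡ 1 (mod 29).
Result is 1, so (7/29) = 1.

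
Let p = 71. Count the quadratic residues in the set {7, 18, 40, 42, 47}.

(7/71) = -1 → non-residue.
(18/71) = +1 → QR.
(40/71) = +1 → QR.
(42/71) = -1 → non-residue.
(47/71) = -1 → non-residue.
Total quadratic residues among the 5: 2.

2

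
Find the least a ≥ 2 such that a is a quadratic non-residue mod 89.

(2/89) = +1, so 2 is a residue.
(3/89) = −1, so 3 is the smallest positive non-residue mod 89.

3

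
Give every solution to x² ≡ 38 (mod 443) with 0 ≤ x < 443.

Since 443 ≡ 3 (mod 4), a square root of 38 is 38^((443+1)/4) = 38^111 mod 443.
Repeated squaring: 38^2≡115, 38^4≡378, 38^8≡238, 38^16≡383, 38^32≡56, 38^64≡35 (mod 443).
38^111 = 38^(64+32+8+4+2+1) ≡ 356 (mod 443).
Check: 356² = 126736 ≡ 38 (mod 443). The two roots are 87 and 356.

87, 356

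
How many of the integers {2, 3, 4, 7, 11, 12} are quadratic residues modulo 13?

(2/13) = -1 → non-residue.
(3/13) = +1 → QR.
(4/13) = +1 → QR.
(7/13) = -1 → non-residue.
(11/13) = -1 → non-residue.
(12/13) = +1 → QR.
Total quadratic residues among the 6: 3.

3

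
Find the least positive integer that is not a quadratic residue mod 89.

3

(2/89) = +1, so 2 is a residue.
(3/89) = −1, so 3 is the smallest positive non-residue mod 89.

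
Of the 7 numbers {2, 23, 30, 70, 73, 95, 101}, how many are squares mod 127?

4

(2/127) = +1 → QR.
(23/127) = -1 → non-residue.
(30/127) = +1 → QR.
(70/127) = +1 → QR.
(73/127) = +1 → QR.
(95/127) = -1 → non-residue.
(101/127) = -1 → non-residue.
Total quadratic residues among the 7: 4.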